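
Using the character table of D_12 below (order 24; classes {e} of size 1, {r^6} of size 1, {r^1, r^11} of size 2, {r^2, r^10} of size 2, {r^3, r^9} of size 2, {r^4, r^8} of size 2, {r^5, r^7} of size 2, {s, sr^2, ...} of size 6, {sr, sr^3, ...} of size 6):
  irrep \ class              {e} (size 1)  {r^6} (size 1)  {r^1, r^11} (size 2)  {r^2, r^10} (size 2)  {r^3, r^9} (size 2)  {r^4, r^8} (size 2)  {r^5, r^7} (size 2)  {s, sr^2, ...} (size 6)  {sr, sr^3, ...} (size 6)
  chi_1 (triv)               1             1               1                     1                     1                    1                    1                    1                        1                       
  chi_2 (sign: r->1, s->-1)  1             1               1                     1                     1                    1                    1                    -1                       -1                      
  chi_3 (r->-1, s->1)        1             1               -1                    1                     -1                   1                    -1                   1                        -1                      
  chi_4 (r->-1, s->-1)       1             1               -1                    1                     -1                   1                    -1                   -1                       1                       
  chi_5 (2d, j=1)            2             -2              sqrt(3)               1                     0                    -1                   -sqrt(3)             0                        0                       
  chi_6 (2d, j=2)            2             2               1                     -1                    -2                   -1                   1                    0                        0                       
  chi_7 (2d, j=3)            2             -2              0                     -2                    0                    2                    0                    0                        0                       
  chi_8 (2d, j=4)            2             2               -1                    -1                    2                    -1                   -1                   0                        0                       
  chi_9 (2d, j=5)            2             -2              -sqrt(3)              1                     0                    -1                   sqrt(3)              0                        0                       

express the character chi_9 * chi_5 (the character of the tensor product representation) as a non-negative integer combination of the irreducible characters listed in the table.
chi_9 tensor chi_5 = chi_3 + chi_4 + chi_8 (all other irreducibles have multiplicity 0).

Explanation: The character of a tensor product is the pointwise product (chi_9 * chi_5)(C) = chi_9(C) * chi_5(C):
  {e}: (2)*(2), {r^6}: (-2)*(-2), {r^1, r^11}: (-sqrt(3))*(sqrt(3)), {r^2, r^10}: (1)*(1), {r^3, r^9}: (0)*(0), {r^4, r^8}: (-1)*(-1), {r^5, r^7}: (sqrt(3))*(-sqrt(3)), {s, sr^2, ...}: (0)*(0), {sr, sr^3, ...}: (0)*(0)
so (chi_9 * chi_5) takes values
  {e} -> 4, {r^6} -> 4, {r^1, r^11} -> -3, {r^2, r^10} -> 1, {r^3, r^9} -> 0, {r^4, r^8} -> 1, {r^5, r^7} -> -3, {s, sr^2, ...} -> 0, {sr, sr^3, ...} -> 0.
Now take the inner product of this character with each irreducible chi from the table, <chi_9*chi_5, chi> = (1/24) sum_C |C| (chi_9*chi_5)(C) conj(chi(C)):
  <chi_9*chi_5, chi_1> = (1/24)[1*(4)*conj(1) + 1*(4)*conj(1) + 2*(-3)*conj(1) + 2*(1)*conj(1) + 2*(0)*conj(1) + 2*(1)*conj(1) + 2*(-3)*conj(1) + 6*(0)*conj(1) + 6*(0)*conj(1)]
      = (1/24)[(4) + (4) + (-6) + (2) + (0) + (2) + (-6) + (0) + (0)] = 0/24 = 0
  <chi_9*chi_5, chi_2> = (1/24)[1*(4)*conj(1) + 1*(4)*conj(1) + 2*(-3)*conj(1) + 2*(1)*conj(1) + 2*(0)*conj(1) + 2*(1)*conj(1) + 2*(-3)*conj(1) + 6*(0)*conj(-1) + 6*(0)*conj(-1)]
      = (1/24)[(4) + (4) + (-6) + (2) + (0) + (2) + (-6) + (0) + (0)] = 0/24 = 0
  <chi_9*chi_5, chi_3> = (1/24)[1*(4)*conj(1) + 1*(4)*conj(1) + 2*(-3)*conj(-1) + 2*(1)*conj(1) + 2*(0)*conj(-1) + 2*(1)*conj(1) + 2*(-3)*conj(-1) + 6*(0)*conj(1) + 6*(0)*conj(-1)]
      = (1/24)[(4) + (4) + (6) + (2) + (0) + (2) + (6) + (0) + (0)] = 24/24 = 1
  <chi_9*chi_5, chi_4> = (1/24)[1*(4)*conj(1) + 1*(4)*conj(1) + 2*(-3)*conj(-1) + 2*(1)*conj(1) + 2*(0)*conj(-1) + 2*(1)*conj(1) + 2*(-3)*conj(-1) + 6*(0)*conj(-1) + 6*(0)*conj(1)]
      = (1/24)[(4) + (4) + (6) + (2) + (0) + (2) + (6) + (0) + (0)] = 24/24 = 1
  <chi_9*chi_5, chi_5> = (1/24)[1*(4)*conj(2) + 1*(4)*conj(-2) + 2*(-3)*conj(sqrt(3)) + 2*(1)*conj(1) + 2*(0)*conj(0) + 2*(1)*conj(-1) + 2*(-3)*conj(-sqrt(3)) + 6*(0)*conj(0) + 6*(0)*conj(0)]
      = (1/24)[(8) + (-8) + (-6*sqrt(3)) + (2) + (0) + (-2) + (6*sqrt(3)) + (0) + (0)] = 0/24 = 0
  <chi_9*chi_5, chi_6> = (1/24)[1*(4)*conj(2) + 1*(4)*conj(2) + 2*(-3)*conj(1) + 2*(1)*conj(-1) + 2*(0)*conj(-2) + 2*(1)*conj(-1) + 2*(-3)*conj(1) + 6*(0)*conj(0) + 6*(0)*conj(0)]
      = (1/24)[(8) + (8) + (-6) + (-2) + (0) + (-2) + (-6) + (0) + (0)] = 0/24 = 0
  <chi_9*chi_5, chi_7> = (1/24)[1*(4)*conj(2) + 1*(4)*conj(-2) + 2*(-3)*conj(0) + 2*(1)*conj(-2) + 2*(0)*conj(0) + 2*(1)*conj(2) + 2*(-3)*conj(0) + 6*(0)*conj(0) + 6*(0)*conj(0)]
      = (1/24)[(8) + (-8) + (0) + (-4) + (0) + (4) + (0) + (0) + (0)] = 0/24 = 0
  <chi_9*chi_5, chi_8> = (1/24)[1*(4)*conj(2) + 1*(4)*conj(2) + 2*(-3)*conj(-1) + 2*(1)*conj(-1) + 2*(0)*conj(2) + 2*(1)*conj(-1) + 2*(-3)*conj(-1) + 6*(0)*conj(0) + 6*(0)*conj(0)]
      = (1/24)[(8) + (8) + (6) + (-2) + (0) + (-2) + (6) + (0) + (0)] = 24/24 = 1
  <chi_9*chi_5, chi_9> = (1/24)[1*(4)*conj(2) + 1*(4)*conj(-2) + 2*(-3)*conj(-sqrt(3)) + 2*(1)*conj(1) + 2*(0)*conj(0) + 2*(1)*conj(-1) + 2*(-3)*conj(sqrt(3)) + 6*(0)*conj(0) + 6*(0)*conj(0)]
      = (1/24)[(8) + (-8) + (6*sqrt(3)) + (2) + (0) + (-2) + (-6*sqrt(3)) + (0) + (0)] = 0/24 = 0
Hence the multiplicities are chi_3: 1, chi_4: 1, chi_8: 1. Dimension check: dim(chi_9)*dim(chi_5) = 2*2 = 4 and sum (mult * dim) = 1*1 + 1*1 + 1*2 = 4.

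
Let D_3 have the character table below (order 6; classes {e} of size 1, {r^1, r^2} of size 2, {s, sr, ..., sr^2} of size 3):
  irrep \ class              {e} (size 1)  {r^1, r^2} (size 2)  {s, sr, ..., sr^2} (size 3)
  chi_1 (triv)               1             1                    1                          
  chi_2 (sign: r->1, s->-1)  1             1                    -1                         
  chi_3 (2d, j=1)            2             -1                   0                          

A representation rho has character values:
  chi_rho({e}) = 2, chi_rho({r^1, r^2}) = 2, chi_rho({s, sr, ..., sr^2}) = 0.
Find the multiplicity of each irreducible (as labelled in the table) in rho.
Multiplicities: chi_1: 1, chi_2: 1, chi_3: 0.

Proof sketch: Use <chi_rho, chi> = (1/|G|) sum_C |C| * chi_rho(C) * conj(chi(C)) with |G| = 6 for each irreducible chi in the table:
  <chi_rho, chi_1> = (1/6)[1*(2)*conj(1) + 2*(2)*conj(1) + 3*(0)*conj(1)]
      = (1/6)[(2) + (4) + (0)] = 6/6 = 1
  <chi_rho, chi_2> = (1/6)[1*(2)*conj(1) + 2*(2)*conj(1) + 3*(0)*conj(-1)]
      = (1/6)[(2) + (4) + (0)] = 6/6 = 1
  <chi_rho, chi_3> = (1/6)[1*(2)*conj(2) + 2*(2)*conj(-1) + 3*(0)*conj(0)]
      = (1/6)[(4) + (-4) + (0)] = 0/6 = 0
Dimension check: dim(rho) = sum (mult * dim) = 1*1 + 1*1 + 0*2 = 2 = chi_rho(e) = 2.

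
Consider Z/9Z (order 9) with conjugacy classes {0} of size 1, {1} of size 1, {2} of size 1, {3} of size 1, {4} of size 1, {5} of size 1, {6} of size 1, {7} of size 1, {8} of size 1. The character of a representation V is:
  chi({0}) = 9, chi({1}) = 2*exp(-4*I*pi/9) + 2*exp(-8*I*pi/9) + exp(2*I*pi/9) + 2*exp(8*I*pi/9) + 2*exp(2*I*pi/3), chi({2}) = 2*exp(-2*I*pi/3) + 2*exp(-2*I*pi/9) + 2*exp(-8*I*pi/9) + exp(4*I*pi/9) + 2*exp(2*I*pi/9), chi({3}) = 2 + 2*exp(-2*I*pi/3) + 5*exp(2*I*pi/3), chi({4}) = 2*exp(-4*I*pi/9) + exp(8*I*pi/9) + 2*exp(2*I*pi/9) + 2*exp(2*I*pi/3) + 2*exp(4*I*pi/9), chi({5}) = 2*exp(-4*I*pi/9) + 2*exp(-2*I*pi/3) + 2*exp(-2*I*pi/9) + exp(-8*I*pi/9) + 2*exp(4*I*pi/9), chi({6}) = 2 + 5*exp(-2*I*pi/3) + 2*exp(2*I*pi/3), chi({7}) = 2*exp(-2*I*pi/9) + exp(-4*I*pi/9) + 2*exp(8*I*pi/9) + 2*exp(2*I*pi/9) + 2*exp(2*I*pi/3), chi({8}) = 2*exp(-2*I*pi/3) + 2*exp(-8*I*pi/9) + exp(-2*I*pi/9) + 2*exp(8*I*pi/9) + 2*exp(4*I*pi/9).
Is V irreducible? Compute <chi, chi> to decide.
Not irreducible (reducible): <chi, chi> = 17 > 1.

Solution. <chi, chi> = (1/|G|) sum_C |C| * |chi(C)|^2 = (1/9)[1*|9|^2 + 1*|2*exp(-4*I*pi/9) + 2*exp(-8*I*pi/9) + exp(2*I*pi/9) + 2*exp(8*I*pi/9) + 2*exp(2*I*pi/3)|^2 + 1*|2*exp(-2*I*pi/3) + 2*exp(-2*I*pi/9) + 2*exp(-8*I*pi/9) + exp(4*I*pi/9) + 2*exp(2*I*pi/9)|^2 + 1*|2 + 2*exp(-2*I*pi/3) + 5*exp(2*I*pi/3)|^2 + 1*|2*exp(-4*I*pi/9) + exp(8*I*pi/9) + 2*exp(2*I*pi/9) + 2*exp(2*I*pi/3) + 2*exp(4*I*pi/9)|^2 + 1*|2*exp(-4*I*pi/9) + 2*exp(-2*I*pi/3) + 2*exp(-2*I*pi/9) + exp(-8*I*pi/9) + 2*exp(4*I*pi/9)|^2 + 1*|2 + 5*exp(-2*I*pi/3) + 2*exp(2*I*pi/3)|^2 + 1*|2*exp(-2*I*pi/9) + exp(-4*I*pi/9) + 2*exp(8*I*pi/9) + 2*exp(2*I*pi/9) + 2*exp(2*I*pi/3)|^2 + 1*|2*exp(-2*I*pi/3) + 2*exp(-8*I*pi/9) + exp(-2*I*pi/9) + 2*exp(8*I*pi/9) + 2*exp(4*I*pi/9)|^2]
  = (1/9)[(81) + (17 + 10*exp(-4*I*pi/9) + 8*exp(-2*I*pi/3) + 8*exp(-2*I*pi/9) + 6*exp(-8*I*pi/9) + 6*exp(8*I*pi/9) + 8*exp(2*I*pi/9) + 8*exp(2*I*pi/3) + 10*exp(4*I*pi/9)) + (17 + 8*exp(-4*I*pi/9) + 8*exp(-2*I*pi/3) + 6*exp(-2*I*pi/9) + 10*exp(-8*I*pi/9) + 10*exp(8*I*pi/9) + 6*exp(2*I*pi/9) + 8*exp(2*I*pi/3) + 8*exp(4*I*pi/9)) + (9) + (17 + 8*exp(-2*I*pi/3) + 10*exp(-2*I*pi/9) + 6*exp(-4*I*pi/9) + 8*exp(-8*I*pi/9) + 8*exp(8*I*pi/9) + 6*exp(4*I*pi/9) + 10*exp(2*I*pi/9) + 8*exp(2*I*pi/3)) + (17 + 8*exp(-2*I*pi/3) + 10*exp(-2*I*pi/9) + 6*exp(-4*I*pi/9) + 8*exp(-8*I*pi/9) + 8*exp(8*I*pi/9) + 6*exp(4*I*pi/9) + 10*exp(2*I*pi/9) + 8*exp(2*I*pi/3)) + (9) + (17 + 8*exp(-4*I*pi/9) + 8*exp(-2*I*pi/3) + 6*exp(-2*I*pi/9) + 10*exp(-8*I*pi/9) + 10*exp(8*I*pi/9) + 6*exp(2*I*pi/9) + 8*exp(2*I*pi/3) + 8*exp(4*I*pi/9)) + (17 + 10*exp(-4*I*pi/9) + 8*exp(-2*I*pi/3) + 8*exp(-2*I*pi/9) + 6*exp(-8*I*pi/9) + 6*exp(8*I*pi/9) + 8*exp(2*I*pi/9) + 8*exp(2*I*pi/3) + 10*exp(4*I*pi/9))] = 153/9 = 17.
(Exp terms are combined using exp(i*s)*conj(exp(i*t)) = exp(i*(s-t)), and sums of them are collapsed using the identity that for every m > 1 the m distinct m-th roots of unity sum to 0, e.g. 1 + exp(2*I*pi/3) + exp(-2*I*pi/3) = 0.)
A character is irreducible iff <chi, chi> = 1, so this representation is reducible.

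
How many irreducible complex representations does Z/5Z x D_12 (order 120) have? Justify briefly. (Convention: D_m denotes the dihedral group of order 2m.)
45

Proof sketch: The number of irreducible complex representations of a finite group equals its number of conjugacy classes. For a direct product, #classes(G x H) = #classes(G) * #classes(H). Z/5Z has 5 classes (abelian), D_12 has 9 classes, so 5 * 9 = 45, so Z/5Z x D_12 (order 120) has exactly 45 irreducible complex representations.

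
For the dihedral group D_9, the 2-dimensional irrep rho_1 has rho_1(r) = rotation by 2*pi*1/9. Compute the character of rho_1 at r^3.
chi_{rho_1}(r^3) = 2*cos(2*pi*1*3/9) = -1

Proof sketch: rho_1(r^3) is rotation by angle 2*pi*1*3/9, whose trace is 2*cos(2*pi*1*3/9) = -1.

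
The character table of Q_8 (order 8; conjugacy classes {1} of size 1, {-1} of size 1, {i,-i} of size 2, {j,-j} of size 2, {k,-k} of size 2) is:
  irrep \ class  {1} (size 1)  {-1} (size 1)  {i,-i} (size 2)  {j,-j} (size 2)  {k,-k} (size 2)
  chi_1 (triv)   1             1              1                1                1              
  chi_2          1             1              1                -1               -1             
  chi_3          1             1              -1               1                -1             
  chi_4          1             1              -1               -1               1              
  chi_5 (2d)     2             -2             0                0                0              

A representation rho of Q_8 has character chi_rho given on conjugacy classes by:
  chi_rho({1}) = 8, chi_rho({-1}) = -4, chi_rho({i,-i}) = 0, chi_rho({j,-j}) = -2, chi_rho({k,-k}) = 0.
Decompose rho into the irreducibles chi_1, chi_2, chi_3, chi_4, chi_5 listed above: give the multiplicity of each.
Multiplicities: chi_1: 0, chi_2: 1, chi_3: 0, chi_4: 1, chi_5: 3.

Explanation: Use <chi_rho, chi> = (1/|G|) sum_C |C| * chi_rho(C) * conj(chi(C)) with |G| = 8 for each irreducible chi in the table:
  <chi_rho, chi_1> = (1/8)[1*(8)*conj(1) + 1*(-4)*conj(1) + 2*(0)*conj(1) + 2*(-2)*conj(1) + 2*(0)*conj(1)]
      = (1/8)[(8) + (-4) + (0) + (-4) + (0)] = 0/8 = 0
  <chi_rho, chi_2> = (1/8)[1*(8)*conj(1) + 1*(-4)*conj(1) + 2*(0)*conj(1) + 2*(-2)*conj(-1) + 2*(0)*conj(-1)]
      = (1/8)[(8) + (-4) + (0) + (4) + (0)] = 8/8 = 1
  <chi_rho, chi_3> = (1/8)[1*(8)*conj(1) + 1*(-4)*conj(1) + 2*(0)*conj(-1) + 2*(-2)*conj(1) + 2*(0)*conj(-1)]
      = (1/8)[(8) + (-4) + (0) + (-4) + (0)] = 0/8 = 0
  <chi_rho, chi_4> = (1/8)[1*(8)*conj(1) + 1*(-4)*conj(1) + 2*(0)*conj(-1) + 2*(-2)*conj(-1) + 2*(0)*conj(1)]
      = (1/8)[(8) + (-4) + (0) + (4) + (0)] = 8/8 = 1
  <chi_rho, chi_5> = (1/8)[1*(8)*conj(2) + 1*(-4)*conj(-2) + 2*(0)*conj(0) + 2*(-2)*conj(0) + 2*(0)*conj(0)]
      = (1/8)[(16) + (8) + (0) + (0) + (0)] = 24/8 = 3
Dimension check: dim(rho) = sum (mult * dim) = 0*1 + 1*1 + 0*1 + 1*1 + 3*2 = 8 = chi_rho(e) = 8.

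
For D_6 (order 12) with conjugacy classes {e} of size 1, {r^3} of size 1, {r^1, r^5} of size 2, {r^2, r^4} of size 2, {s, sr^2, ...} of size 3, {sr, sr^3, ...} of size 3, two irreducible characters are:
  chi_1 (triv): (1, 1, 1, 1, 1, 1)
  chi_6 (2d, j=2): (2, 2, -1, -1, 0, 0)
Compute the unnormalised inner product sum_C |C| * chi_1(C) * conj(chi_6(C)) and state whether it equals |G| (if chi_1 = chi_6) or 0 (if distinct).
Sum = 0; so <chi_1, chi_6> = 0 (distinct irreducibles are orthogonal).

Details: Compute term by term over conjugacy classes (|C| * chi_1(C) * conj(chi_6(C))):
  1*(1)*conj(2) + 1*(1)*conj(2) + 2*(1)*conj(-1) + 2*(1)*conj(-1) + 3*(1)*conj(0) + 3*(1)*conj(0)
  = (2) + (2) + (-2) + (-2) + (0) + (0)
  = 0.
Dividing by |G| = 12 gives 0/12 = 0, matching the row-orthogonality relation <chi_1, chi_6> = [chi_1 = chi_6].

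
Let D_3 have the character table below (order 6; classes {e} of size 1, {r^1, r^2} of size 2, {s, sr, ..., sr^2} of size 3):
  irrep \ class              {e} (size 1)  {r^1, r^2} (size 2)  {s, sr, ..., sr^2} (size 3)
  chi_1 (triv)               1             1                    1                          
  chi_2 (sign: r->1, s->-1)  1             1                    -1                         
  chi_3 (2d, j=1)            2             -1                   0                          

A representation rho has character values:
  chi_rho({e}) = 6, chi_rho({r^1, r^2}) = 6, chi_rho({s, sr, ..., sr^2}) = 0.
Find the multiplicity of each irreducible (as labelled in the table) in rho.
Multiplicities: chi_1: 3, chi_2: 3, chi_3: 0.

Proof sketch: Use <chi_rho, chi> = (1/|G|) sum_C |C| * chi_rho(C) * conj(chi(C)) with |G| = 6 for each irreducible chi in the table:
  <chi_rho, chi_1> = (1/6)[1*(6)*conj(1) + 2*(6)*conj(1) + 3*(0)*conj(1)]
      = (1/6)[(6) + (12) + (0)] = 18/6 = 3
  <chi_rho, chi_2> = (1/6)[1*(6)*conj(1) + 2*(6)*conj(1) + 3*(0)*conj(-1)]
      = (1/6)[(6) + (12) + (0)] = 18/6 = 3
  <chi_rho, chi_3> = (1/6)[1*(6)*conj(2) + 2*(6)*conj(-1) + 3*(0)*conj(0)]
      = (1/6)[(12) + (-12) + (0)] = 0/6 = 0
Dimension check: dim(rho) = sum (mult * dim) = 3*1 + 3*1 + 0*2 = 6 = chi_rho(e) = 6.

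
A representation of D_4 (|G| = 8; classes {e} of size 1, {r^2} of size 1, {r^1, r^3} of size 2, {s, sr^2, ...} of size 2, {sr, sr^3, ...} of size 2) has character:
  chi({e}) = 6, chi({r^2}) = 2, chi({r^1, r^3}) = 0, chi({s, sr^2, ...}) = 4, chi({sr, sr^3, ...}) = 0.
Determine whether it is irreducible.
Not irreducible (reducible): <chi, chi> = 9 > 1.

Justification: <chi, chi> = (1/|G|) sum_C |C| * |chi(C)|^2 = (1/8)[1*|6|^2 + 1*|2|^2 + 2*|0|^2 + 2*|4|^2 + 2*|0|^2]
  = (1/8)[(36) + (4) + (0) + (32) + (0)] = 72/8 = 9.
A character is irreducible iff <chi, chi> = 1, so this representation is reducible.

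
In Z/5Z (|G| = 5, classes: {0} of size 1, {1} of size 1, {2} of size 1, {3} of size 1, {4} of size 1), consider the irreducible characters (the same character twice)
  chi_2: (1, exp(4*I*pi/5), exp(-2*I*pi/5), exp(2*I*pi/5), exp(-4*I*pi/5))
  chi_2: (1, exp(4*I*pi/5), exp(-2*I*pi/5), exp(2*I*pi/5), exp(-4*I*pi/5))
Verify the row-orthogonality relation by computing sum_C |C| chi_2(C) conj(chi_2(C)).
Sum = 5 = |G| = 5; so <chi_2, chi_2> = 1 (norm-1 confirms irreducibility).

Proof sketch: Compute term by term over conjugacy classes (|C| * chi_2(C) * conj(chi_2(C))):
  1*(1)*conj(1) + 1*(exp(4*I*pi/5))*conj(exp(4*I*pi/5)) + 1*(exp(-2*I*pi/5))*conj(exp(-2*I*pi/5)) + 1*(exp(2*I*pi/5))*conj(exp(2*I*pi/5)) + 1*(exp(-4*I*pi/5))*conj(exp(-4*I*pi/5))
  = (1) + (1) + (1) + (1) + (1)
  = 5.
(Exp terms are combined using exp(i*s)*conj(exp(i*t)) = exp(i*(s-t)), and sums of them are collapsed using the identity that for every m > 1 the m distinct m-th roots of unity sum to 0, e.g. 1 + exp(2*I*pi/3) + exp(-2*I*pi/3) = 0.)
Dividing by |G| = 5 gives 5/5 = 1, matching the row-orthogonality relation <chi_2, chi_2> = [chi_2 = chi_2].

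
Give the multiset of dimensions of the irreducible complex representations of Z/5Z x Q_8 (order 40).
Dimensions: 1, 1, 1, 1, 1, 1, 1, 1, 1, 1, 1, 1, 1, 1, 1, 1, 1, 1, 1, 1, 2, 2, 2, 2, 2

There are 25 irreducibles (= number of conjugacy classes). Their dimensions d_i satisfy sum d_i^2 = |G| = 40: 1 + 1 + 1 + 1 + 1 + 1 + 1 + 1 + 1 + 1 + 1 + 1 + 1 + 1 + 1 + 1 + 1 + 1 + 1 + 1 + 4 + 4 + 4 + 4 + 4 = 40. (For the product with Z/5Z: each of the 5 1-dim characters of Z/5Z tensors with each irrep of Q_8, giving 5 copies of each Q_8-dimension.)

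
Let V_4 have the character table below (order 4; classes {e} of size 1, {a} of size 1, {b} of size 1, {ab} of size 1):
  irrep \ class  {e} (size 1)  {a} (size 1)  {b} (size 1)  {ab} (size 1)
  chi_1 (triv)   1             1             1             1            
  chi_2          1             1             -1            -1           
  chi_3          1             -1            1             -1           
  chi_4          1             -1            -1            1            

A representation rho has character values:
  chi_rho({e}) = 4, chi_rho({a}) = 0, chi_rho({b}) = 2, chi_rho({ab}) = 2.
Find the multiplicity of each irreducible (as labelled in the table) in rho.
Multiplicities: chi_1: 2, chi_2: 0, chi_3: 1, chi_4: 1.

Derivation: Use <chi_rho, chi> = (1/|G|) sum_C |C| * chi_rho(C) * conj(chi(C)) with |G| = 4 for each irreducible chi in the table:
  <chi_rho, chi_1> = (1/4)[1*(4)*conj(1) + 1*(0)*conj(1) + 1*(2)*conj(1) + 1*(2)*conj(1)]
      = (1/4)[(4) + (0) + (2) + (2)] = 8/4 = 2
  <chi_rho, chi_2> = (1/4)[1*(4)*conj(1) + 1*(0)*conj(1) + 1*(2)*conj(-1) + 1*(2)*conj(-1)]
      = (1/4)[(4) + (0) + (-2) + (-2)] = 0/4 = 0
  <chi_rho, chi_3> = (1/4)[1*(4)*conj(1) + 1*(0)*conj(-1) + 1*(2)*conj(1) + 1*(2)*conj(-1)]
      = (1/4)[(4) + (0) + (2) + (-2)] = 4/4 = 1
  <chi_rho, chi_4> = (1/4)[1*(4)*conj(1) + 1*(0)*conj(-1) + 1*(2)*conj(-1) + 1*(2)*conj(1)]
      = (1/4)[(4) + (0) + (-2) + (2)] = 4/4 = 1
Dimension check: dim(rho) = sum (mult * dim) = 2*1 + 0*1 + 1*1 + 1*1 = 4 = chi_rho(e) = 4.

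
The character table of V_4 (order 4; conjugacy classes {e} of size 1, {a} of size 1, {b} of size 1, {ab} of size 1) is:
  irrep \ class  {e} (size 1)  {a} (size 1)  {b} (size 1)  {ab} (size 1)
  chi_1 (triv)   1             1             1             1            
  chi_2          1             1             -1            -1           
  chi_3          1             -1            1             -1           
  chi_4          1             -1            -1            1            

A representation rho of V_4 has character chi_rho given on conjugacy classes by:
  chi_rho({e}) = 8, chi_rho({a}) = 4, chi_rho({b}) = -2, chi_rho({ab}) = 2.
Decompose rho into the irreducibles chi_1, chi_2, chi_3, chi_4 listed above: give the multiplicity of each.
Multiplicities: chi_1: 3, chi_2: 3, chi_3: 0, chi_4: 2.

Working: Use <chi_rho, chi> = (1/|G|) sum_C |C| * chi_rho(C) * conj(chi(C)) with |G| = 4 for each irreducible chi in the table:
  <chi_rho, chi_1> = (1/4)[1*(8)*conj(1) + 1*(4)*conj(1) + 1*(-2)*conj(1) + 1*(2)*conj(1)]
      = (1/4)[(8) + (4) + (-2) + (2)] = 12/4 = 3
  <chi_rho, chi_2> = (1/4)[1*(8)*conj(1) + 1*(4)*conj(1) + 1*(-2)*conj(-1) + 1*(2)*conj(-1)]
      = (1/4)[(8) + (4) + (2) + (-2)] = 12/4 = 3
  <chi_rho, chi_3> = (1/4)[1*(8)*conj(1) + 1*(4)*conj(-1) + 1*(-2)*conj(1) + 1*(2)*conj(-1)]
      = (1/4)[(8) + (-4) + (-2) + (-2)] = 0/4 = 0
  <chi_rho, chi_4> = (1/4)[1*(8)*conj(1) + 1*(4)*conj(-1) + 1*(-2)*conj(-1) + 1*(2)*conj(1)]
      = (1/4)[(8) + (-4) + (2) + (2)] = 8/4 = 2
Dimension check: dim(rho) = sum (mult * dim) = 3*1 + 3*1 + 0*1 + 2*1 = 8 = chi_rho(e) = 8.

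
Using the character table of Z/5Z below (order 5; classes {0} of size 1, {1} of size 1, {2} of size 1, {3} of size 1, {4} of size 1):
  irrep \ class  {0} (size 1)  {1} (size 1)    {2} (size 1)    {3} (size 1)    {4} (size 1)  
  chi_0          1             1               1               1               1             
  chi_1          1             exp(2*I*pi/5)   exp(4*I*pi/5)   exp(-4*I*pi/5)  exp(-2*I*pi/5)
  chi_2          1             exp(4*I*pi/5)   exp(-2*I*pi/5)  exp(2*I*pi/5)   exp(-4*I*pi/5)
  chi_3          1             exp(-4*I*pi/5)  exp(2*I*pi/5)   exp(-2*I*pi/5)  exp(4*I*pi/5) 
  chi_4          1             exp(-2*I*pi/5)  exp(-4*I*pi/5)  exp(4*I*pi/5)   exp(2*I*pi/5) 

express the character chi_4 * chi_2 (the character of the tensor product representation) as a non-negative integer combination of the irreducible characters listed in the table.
chi_4 tensor chi_2 = chi_1 (all other irreducibles have multiplicity 0).

Solution. The character of a tensor product is the pointwise product (chi_4 * chi_2)(C) = chi_4(C) * chi_2(C):
  {0}: (1)*(1), {1}: (exp(-2*I*pi/5))*(exp(4*I*pi/5)), {2}: (exp(-4*I*pi/5))*(exp(-2*I*pi/5)), {3}: (exp(4*I*pi/5))*(exp(2*I*pi/5)), {4}: (exp(2*I*pi/5))*(exp(-4*I*pi/5))
so (chi_4 * chi_2) takes values
  {0} -> 1, {1} -> exp(2*I*pi/5), {2} -> exp(4*I*pi/5), {3} -> exp(-4*I*pi/5), {4} -> exp(-2*I*pi/5).
Now take the inner product of this character with each irreducible chi from the table, <chi_4*chi_2, chi> = (1/5) sum_C |C| (chi_4*chi_2)(C) conj(chi(C)):
  <chi_4*chi_2, chi_0> = (1/5)[1*(1)*conj(1) + 1*(exp(2*I*pi/5))*conj(1) + 1*(exp(4*I*pi/5))*conj(1) + 1*(exp(-4*I*pi/5))*conj(1) + 1*(exp(-2*I*pi/5))*conj(1)]
      = (1/5)[(1) + (exp(2*I*pi/5)) + (exp(4*I*pi/5)) + (exp(-4*I*pi/5)) + (exp(-2*I*pi/5))] = 0/5 = 0
  <chi_4*chi_2, chi_1> = (1/5)[1*(1)*conj(1) + 1*(exp(2*I*pi/5))*conj(exp(2*I*pi/5)) + 1*(exp(4*I*pi/5))*conj(exp(4*I*pi/5)) + 1*(exp(-4*I*pi/5))*conj(exp(-4*I*pi/5)) + 1*(exp(-2*I*pi/5))*conj(exp(-2*I*pi/5))]
      = (1/5)[(1) + (1) + (1) + (1) + (1)] = 5/5 = 1
  <chi_4*chi_2, chi_2> = (1/5)[1*(1)*conj(1) + 1*(exp(2*I*pi/5))*conj(exp(4*I*pi/5)) + 1*(exp(4*I*pi/5))*conj(exp(-2*I*pi/5)) + 1*(exp(-4*I*pi/5))*conj(exp(2*I*pi/5)) + 1*(exp(-2*I*pi/5))*conj(exp(-4*I*pi/5))]
      = (1/5)[(1) + (exp(-2*I*pi/5)) + (exp(-4*I*pi/5)) + (exp(4*I*pi/5)) + (exp(2*I*pi/5))] = 0/5 = 0
  <chi_4*chi_2, chi_3> = (1/5)[1*(1)*conj(1) + 1*(exp(2*I*pi/5))*conj(exp(-4*I*pi/5)) + 1*(exp(4*I*pi/5))*conj(exp(2*I*pi/5)) + 1*(exp(-4*I*pi/5))*conj(exp(-2*I*pi/5)) + 1*(exp(-2*I*pi/5))*conj(exp(4*I*pi/5))]
      = (1/5)[(1) + (exp(-4*I*pi/5)) + (exp(2*I*pi/5)) + (exp(-2*I*pi/5)) + (exp(4*I*pi/5))] = 0/5 = 0
  <chi_4*chi_2, chi_4> = (1/5)[1*(1)*conj(1) + 1*(exp(2*I*pi/5))*conj(exp(-2*I*pi/5)) + 1*(exp(4*I*pi/5))*conj(exp(-4*I*pi/5)) + 1*(exp(-4*I*pi/5))*conj(exp(4*I*pi/5)) + 1*(exp(-2*I*pi/5))*conj(exp(2*I*pi/5))]
      = (1/5)[(1) + (exp(4*I*pi/5)) + (exp(-2*I*pi/5)) + (exp(2*I*pi/5)) + (exp(-4*I*pi/5))] = 0/5 = 0
(Exp terms are combined using exp(i*s)*conj(exp(i*t)) = exp(i*(s-t)), and sums of them are collapsed using the identity that for every m > 1 the m distinct m-th roots of unity sum to 0, e.g. 1 + exp(2*I*pi/3) + exp(-2*I*pi/3) = 0.)
Hence the multiplicities are chi_1: 1. Dimension check: dim(chi_4)*dim(chi_2) = 1*1 = 1 and sum (mult * dim) = 1*1 = 1.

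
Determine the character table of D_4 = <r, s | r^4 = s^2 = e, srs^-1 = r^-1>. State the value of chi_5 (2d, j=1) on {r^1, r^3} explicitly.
Conjugacy classes: {e} of size 1, {r^2} of size 1, {r^1, r^3} of size 2, {s, sr^2, ...} of size 2, {sr, sr^3, ...} of size 2.
Character table:
  irrep \ class              {e} (size 1)  {r^2} (size 1)  {r^1, r^3} (size 2)  {s, sr^2, ...} (size 2)  {sr, sr^3, ...} (size 2)
  chi_1 (triv)               1             1               1                    1                        1                       
  chi_2 (sign: r->1, s->-1)  1             1               1                    -1                       -1                      
  chi_3 (r->-1, s->1)        1             1               -1                   1                        -1                      
  chi_4 (r->-1, s->-1)       1             1               -1                   -1                       1                       
  chi_5 (2d, j=1)            2             -2              0                    0                        0                       

Spot check: chi_5 (2d, j=1) on {r^1, r^3} = 0.

Argument: D_4 has order 2*4 = 8 with 5 conjugacy classes, hence 5 irreducibles. Sum of squared dims 1 + 1 + 1 + 1 + 4 = 8 = |G|. Linear characters come from the abelianisation; the 2-dimensional irreps have character r^k -> 2*cos(2*pi*j*k/4), reflections -> 0.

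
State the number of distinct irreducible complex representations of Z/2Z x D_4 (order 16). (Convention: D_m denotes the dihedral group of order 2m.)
10

Explanation: The number of irreducible complex representations of a finite group equals its number of conjugacy classes. For a direct product, #classes(G x H) = #classes(G) * #classes(H). Z/2Z has 2 classes (abelian), D_4 has 5 classes, so 2 * 5 = 10, so Z/2Z x D_4 (order 16) has exactly 10 irreducible complex representations.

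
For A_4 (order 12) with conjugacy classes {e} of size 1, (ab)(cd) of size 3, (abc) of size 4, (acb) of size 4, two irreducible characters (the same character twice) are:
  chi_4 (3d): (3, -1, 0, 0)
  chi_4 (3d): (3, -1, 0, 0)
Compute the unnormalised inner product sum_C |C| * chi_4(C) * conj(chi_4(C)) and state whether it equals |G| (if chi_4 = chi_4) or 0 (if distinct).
Sum = 12 = |G| = 12; so <chi_4, chi_4> = 1 (norm-1 confirms irreducibility).

Solution. Compute term by term over conjugacy classes (|C| * chi_4(C) * conj(chi_4(C))):
  1*(3)*conj(3) + 3*(-1)*conj(-1) + 4*(0)*conj(0) + 4*(0)*conj(0)
  = (9) + (3) + (0) + (0)
  = 12.
(Exp terms are combined using exp(i*s)*conj(exp(i*t)) = exp(i*(s-t)), and sums of them are collapsed using the identity that for every m > 1 the m distinct m-th roots of unity sum to 0, e.g. 1 + exp(2*I*pi/3) + exp(-2*I*pi/3) = 0.)
Dividing by |G| = 12 gives 12/12 = 1, matching the row-orthogonality relation <chi_4, chi_4> = [chi_4 = chi_4].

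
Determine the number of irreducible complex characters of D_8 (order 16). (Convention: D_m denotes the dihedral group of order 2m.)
7

Justification: The number of irreducible complex representations of a finite group equals its number of conjugacy classes. D_8 has 7 conjugacy classes (n/2 + 3 for n even), so D_8 (order 16) has exactly 7 irreducible complex representations.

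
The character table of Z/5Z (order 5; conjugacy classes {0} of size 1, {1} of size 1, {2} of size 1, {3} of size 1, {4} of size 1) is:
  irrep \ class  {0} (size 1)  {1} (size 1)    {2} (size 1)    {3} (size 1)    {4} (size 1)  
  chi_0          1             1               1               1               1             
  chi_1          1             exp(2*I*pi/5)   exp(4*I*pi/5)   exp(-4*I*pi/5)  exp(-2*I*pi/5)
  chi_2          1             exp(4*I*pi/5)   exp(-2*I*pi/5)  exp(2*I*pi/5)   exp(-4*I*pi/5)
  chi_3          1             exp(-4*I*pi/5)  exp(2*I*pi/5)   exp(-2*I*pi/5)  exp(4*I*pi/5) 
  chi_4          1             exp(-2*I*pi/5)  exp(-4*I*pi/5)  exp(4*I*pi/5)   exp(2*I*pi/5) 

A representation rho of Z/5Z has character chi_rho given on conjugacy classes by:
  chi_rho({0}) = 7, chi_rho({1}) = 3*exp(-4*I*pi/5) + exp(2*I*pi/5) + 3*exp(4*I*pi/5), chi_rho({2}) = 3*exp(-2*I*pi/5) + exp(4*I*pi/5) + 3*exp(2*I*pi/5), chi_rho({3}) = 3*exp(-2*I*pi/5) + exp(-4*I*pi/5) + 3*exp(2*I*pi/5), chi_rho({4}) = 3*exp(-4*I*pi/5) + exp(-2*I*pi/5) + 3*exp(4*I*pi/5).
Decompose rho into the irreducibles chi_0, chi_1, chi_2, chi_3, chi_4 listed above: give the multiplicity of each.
Multiplicities: chi_0: 0, chi_1: 1, chi_2: 3, chi_3: 3, chi_4: 0.

Working: Use <chi_rho, chi> = (1/|G|) sum_C |C| * chi_rho(C) * conj(chi(C)) with |G| = 5 for each irreducible chi in the table:
  <chi_rho, chi_0> = (1/5)[1*(7)*conj(1) + 1*(3*exp(-4*I*pi/5) + exp(2*I*pi/5) + 3*exp(4*I*pi/5))*conj(1) + 1*(3*exp(-2*I*pi/5) + exp(4*I*pi/5) + 3*exp(2*I*pi/5))*conj(1) + 1*(3*exp(-2*I*pi/5) + exp(-4*I*pi/5) + 3*exp(2*I*pi/5))*conj(1) + 1*(3*exp(-4*I*pi/5) + exp(-2*I*pi/5) + 3*exp(4*I*pi/5))*conj(1)]
      = (1/5)[(7) + (3*exp(-4*I*pi/5) + exp(2*I*pi/5) + 3*exp(4*I*pi/5)) + (3*exp(-2*I*pi/5) + exp(4*I*pi/5) + 3*exp(2*I*pi/5)) + (3*exp(-2*I*pi/5) + exp(-4*I*pi/5) + 3*exp(2*I*pi/5)) + (3*exp(-4*I*pi/5) + exp(-2*I*pi/5) + 3*exp(4*I*pi/5))] = 0/5 = 0
  <chi_rho, chi_1> = (1/5)[1*(7)*conj(1) + 1*(3*exp(-4*I*pi/5) + exp(2*I*pi/5) + 3*exp(4*I*pi/5))*conj(exp(2*I*pi/5)) + 1*(3*exp(-2*I*pi/5) + exp(4*I*pi/5) + 3*exp(2*I*pi/5))*conj(exp(4*I*pi/5)) + 1*(3*exp(-2*I*pi/5) + exp(-4*I*pi/5) + 3*exp(2*I*pi/5))*conj(exp(-4*I*pi/5)) + 1*(3*exp(-4*I*pi/5) + exp(-2*I*pi/5) + 3*exp(4*I*pi/5))*conj(exp(-2*I*pi/5))]
      = (1/5)[(7) + (1 + 3*exp(4*I*pi/5) + 3*exp(2*I*pi/5)) + (1 + 3*exp(-2*I*pi/5) + 3*exp(4*I*pi/5)) + (1 + 3*exp(-4*I*pi/5) + 3*exp(2*I*pi/5)) + (1 + 3*exp(-2*I*pi/5) + 3*exp(-4*I*pi/5))] = 5/5 = 1
  <chi_rho, chi_2> = (1/5)[1*(7)*conj(1) + 1*(3*exp(-4*I*pi/5) + exp(2*I*pi/5) + 3*exp(4*I*pi/5))*conj(exp(4*I*pi/5)) + 1*(3*exp(-2*I*pi/5) + exp(4*I*pi/5) + 3*exp(2*I*pi/5))*conj(exp(-2*I*pi/5)) + 1*(3*exp(-2*I*pi/5) + exp(-4*I*pi/5) + 3*exp(2*I*pi/5))*conj(exp(2*I*pi/5)) + 1*(3*exp(-4*I*pi/5) + exp(-2*I*pi/5) + 3*exp(4*I*pi/5))*conj(exp(-4*I*pi/5))]
      = (1/5)[(7) + (3 + exp(-2*I*pi/5) + 3*exp(2*I*pi/5)) + (3 + exp(-4*I*pi/5) + 3*exp(4*I*pi/5)) + (3 + 3*exp(-4*I*pi/5) + exp(4*I*pi/5)) + (3 + 3*exp(-2*I*pi/5) + exp(2*I*pi/5))] = 15/5 = 3
  <chi_rho, chi_3> = (1/5)[1*(7)*conj(1) + 1*(3*exp(-4*I*pi/5) + exp(2*I*pi/5) + 3*exp(4*I*pi/5))*conj(exp(-4*I*pi/5)) + 1*(3*exp(-2*I*pi/5) + exp(4*I*pi/5) + 3*exp(2*I*pi/5))*conj(exp(2*I*pi/5)) + 1*(3*exp(-2*I*pi/5) + exp(-4*I*pi/5) + 3*exp(2*I*pi/5))*conj(exp(-2*I*pi/5)) + 1*(3*exp(-4*I*pi/5) + exp(-2*I*pi/5) + 3*exp(4*I*pi/5))*conj(exp(4*I*pi/5))]
      = (1/5)[(7) + (3 + 3*exp(-2*I*pi/5) + exp(-4*I*pi/5)) + (3 + 3*exp(-4*I*pi/5) + exp(2*I*pi/5)) + (3 + exp(-2*I*pi/5) + 3*exp(4*I*pi/5)) + (3 + exp(4*I*pi/5) + 3*exp(2*I*pi/5))] = 15/5 = 3
  <chi_rho, chi_4> = (1/5)[1*(7)*conj(1) + 1*(3*exp(-4*I*pi/5) + exp(2*I*pi/5) + 3*exp(4*I*pi/5))*conj(exp(-2*I*pi/5)) + 1*(3*exp(-2*I*pi/5) + exp(4*I*pi/5) + 3*exp(2*I*pi/5))*conj(exp(-4*I*pi/5)) + 1*(3*exp(-2*I*pi/5) + exp(-4*I*pi/5) + 3*exp(2*I*pi/5))*conj(exp(4*I*pi/5)) + 1*(3*exp(-4*I*pi/5) + exp(-2*I*pi/5) + 3*exp(4*I*pi/5))*conj(exp(2*I*pi/5))]
      = (1/5)[(7) + (3*exp(-2*I*pi/5) + 3*exp(-4*I*pi/5) + exp(4*I*pi/5)) + (3*exp(-4*I*pi/5) + exp(-2*I*pi/5) + 3*exp(2*I*pi/5)) + (3*exp(-2*I*pi/5) + exp(2*I*pi/5) + 3*exp(4*I*pi/5)) + (exp(-4*I*pi/5) + 3*exp(4*I*pi/5) + 3*exp(2*I*pi/5))] = 0/5 = 0
(Exp terms are combined using exp(i*s)*conj(exp(i*t)) = exp(i*(s-t)), and sums of them are collapsed using the identity that for every m > 1 the m distinct m-th roots of unity sum to 0, e.g. 1 + exp(2*I*pi/3) + exp(-2*I*pi/3) = 0.)
Dimension check: dim(rho) = sum (mult * dim) = 0*1 + 1*1 + 3*1 + 3*1 + 0*1 = 7 = chi_rho(e) = 7.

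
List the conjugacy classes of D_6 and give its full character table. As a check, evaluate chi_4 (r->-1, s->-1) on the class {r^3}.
Conjugacy classes: {e} of size 1, {r^3} of size 1, {r^1, r^5} of size 2, {r^2, r^4} of size 2, {s, sr^2, ...} of size 3, {sr, sr^3, ...} of size 3.
Character table:
  irrep \ class              {e} (size 1)  {r^3} (size 1)  {r^1, r^5} (size 2)  {r^2, r^4} (size 2)  {s, sr^2, ...} (size 3)  {sr, sr^3, ...} (size 3)
  chi_1 (triv)               1             1               1                    1                    1                        1                       
  chi_2 (sign: r->1, s->-1)  1             1               1                    1                    -1                       -1                      
  chi_3 (r->-1, s->1)        1             -1              -1                   1                    1                        -1                      
  chi_4 (r->-1, s->-1)       1             -1              -1                   1                    -1                       1                       
  chi_5 (2d, j=1)            2             -2              1                    -1                   0                        0                       
  chi_6 (2d, j=2)            2             2               -1                   -1                   0                        0                       

Spot check: chi_4 (r->-1, s->-1) on {r^3} = -1.

Explanation: D_6 has order 2*6 = 12 with 6 conjugacy classes, hence 6 irreducibles. Sum of squared dims 1 + 1 + 1 + 1 + 4 + 4 = 12 = |G|. Linear characters come from the abelianisation; the 2-dimensional irreps have character r^k -> 2*cos(2*pi*j*k/6), reflections -> 0.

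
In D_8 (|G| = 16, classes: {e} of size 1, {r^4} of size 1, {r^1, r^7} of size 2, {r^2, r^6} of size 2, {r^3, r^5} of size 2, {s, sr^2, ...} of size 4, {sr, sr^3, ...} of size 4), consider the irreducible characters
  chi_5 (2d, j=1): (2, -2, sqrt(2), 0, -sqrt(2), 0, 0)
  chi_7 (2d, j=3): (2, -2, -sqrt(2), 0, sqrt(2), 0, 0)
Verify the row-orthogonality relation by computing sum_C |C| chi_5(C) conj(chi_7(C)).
Sum = 0; so <chi_5, chi_7> = 0 (distinct irreducibles are orthogonal).

Working: Compute term by term over conjugacy classes (|C| * chi_5(C) * conj(chi_7(C))):
  1*(2)*conj(2) + 1*(-2)*conj(-2) + 2*(sqrt(2))*conj(-sqrt(2)) + 2*(0)*conj(0) + 2*(-sqrt(2))*conj(sqrt(2)) + 4*(0)*conj(0) + 4*(0)*conj(0)
  = (4) + (4) + (-4) + (0) + (-4) + (0) + (0)
  = 0.
Dividing by |G| = 16 gives 0/16 = 0, matching the row-orthogonality relation <chi_5, chi_7> = [chi_5 = chi_7].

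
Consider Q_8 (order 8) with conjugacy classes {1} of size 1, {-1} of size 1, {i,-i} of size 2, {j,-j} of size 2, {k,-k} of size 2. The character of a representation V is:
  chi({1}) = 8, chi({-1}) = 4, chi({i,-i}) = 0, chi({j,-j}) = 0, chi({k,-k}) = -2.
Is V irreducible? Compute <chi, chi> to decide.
Not irreducible (reducible): <chi, chi> = 11 > 1.

Derivation: <chi, chi> = (1/|G|) sum_C |C| * |chi(C)|^2 = (1/8)[1*|8|^2 + 1*|4|^2 + 2*|0|^2 + 2*|0|^2 + 2*|-2|^2]
  = (1/8)[(64) + (16) + (0) + (0) + (8)] = 88/8 = 11.
A character is irreducible iff <chi, chi> = 1, so this representation is reducible.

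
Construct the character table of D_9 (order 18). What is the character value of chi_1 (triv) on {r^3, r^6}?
Conjugacy classes: {e} of size 1, {r^1, r^8} of size 2, {r^2, r^7} of size 2, {r^3, r^6} of size 2, {r^4, r^5} of size 2, {s, sr, ..., sr^8} of size 9.
Character table:
  irrep \ class              {e} (size 1)  {r^1, r^8} (size 2)  {r^2, r^7} (size 2)  {r^3, r^6} (size 2)  {r^4, r^5} (size 2)  {s, sr, ..., sr^8} (size 9)
  chi_1 (triv)               1             1                    1                    1                    1                    1                          
  chi_2 (sign: r->1, s->-1)  1             1                    1                    1                    1                    -1                         
  chi_3 (2d, j=1)            2             2*cos(2*pi/9)        2*cos(4*pi/9)        -1                   -2*cos(pi/9)         0                          
  chi_4 (2d, j=2)            2             2*cos(4*pi/9)        -2*cos(pi/9)         -1                   2*cos(2*pi/9)        0                          
  chi_5 (2d, j=3)            2             -1                   -1                   2                    -1                   0                          
  chi_6 (2d, j=4)            2             -2*cos(pi/9)         2*cos(2*pi/9)        -1                   2*cos(4*pi/9)        0                          

Spot check: chi_1 (triv) on {r^3, r^6} = 1.

Working: D_9 has order 2*9 = 18 with 6 conjugacy classes, hence 6 irreducibles. Sum of squared dims 1 + 1 + 4 + 4 + 4 + 4 = 18 = |G|. Linear characters come from the abelianisation; the 2-dimensional irreps have character r^k -> 2*cos(2*pi*j*k/9), reflections -> 0.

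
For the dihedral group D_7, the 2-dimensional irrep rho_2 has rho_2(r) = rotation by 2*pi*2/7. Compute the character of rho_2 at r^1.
chi_{rho_2}(r^1) = 2*cos(2*pi*2*1/7) = -2*cos(3*pi/7)

Solution. rho_2(r^1) is rotation by angle 2*pi*2*1/7, whose trace is 2*cos(2*pi*2*1/7) = -2*cos(3*pi/7).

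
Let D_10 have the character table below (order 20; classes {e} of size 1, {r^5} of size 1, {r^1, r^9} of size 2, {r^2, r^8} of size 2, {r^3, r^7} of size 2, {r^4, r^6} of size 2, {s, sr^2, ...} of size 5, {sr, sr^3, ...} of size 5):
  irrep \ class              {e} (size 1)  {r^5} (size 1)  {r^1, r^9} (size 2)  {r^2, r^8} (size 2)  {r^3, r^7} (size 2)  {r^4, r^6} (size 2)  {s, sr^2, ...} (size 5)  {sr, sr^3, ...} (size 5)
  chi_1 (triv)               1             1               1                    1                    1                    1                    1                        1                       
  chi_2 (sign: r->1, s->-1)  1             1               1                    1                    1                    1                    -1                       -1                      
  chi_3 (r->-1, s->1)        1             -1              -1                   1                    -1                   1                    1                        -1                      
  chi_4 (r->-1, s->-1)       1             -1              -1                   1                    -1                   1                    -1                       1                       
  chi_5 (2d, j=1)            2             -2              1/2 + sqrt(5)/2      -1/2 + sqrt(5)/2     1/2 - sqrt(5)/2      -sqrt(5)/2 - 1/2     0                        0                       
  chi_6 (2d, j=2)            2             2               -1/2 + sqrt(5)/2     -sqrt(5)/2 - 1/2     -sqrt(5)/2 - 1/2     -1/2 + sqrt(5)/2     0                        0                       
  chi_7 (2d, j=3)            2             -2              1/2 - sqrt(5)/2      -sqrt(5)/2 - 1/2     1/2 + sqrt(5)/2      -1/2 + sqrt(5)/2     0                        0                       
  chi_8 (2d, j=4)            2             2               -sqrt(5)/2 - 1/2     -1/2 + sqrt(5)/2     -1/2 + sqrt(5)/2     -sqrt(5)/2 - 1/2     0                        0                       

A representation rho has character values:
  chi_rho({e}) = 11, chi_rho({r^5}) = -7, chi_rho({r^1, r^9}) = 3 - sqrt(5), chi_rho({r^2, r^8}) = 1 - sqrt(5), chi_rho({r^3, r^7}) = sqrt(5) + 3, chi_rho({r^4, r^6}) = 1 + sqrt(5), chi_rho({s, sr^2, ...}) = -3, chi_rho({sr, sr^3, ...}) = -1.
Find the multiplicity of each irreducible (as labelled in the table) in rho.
Multiplicities: chi_1: 0, chi_2: 2, chi_3: 0, chi_4: 1, chi_5: 1, chi_6: 0, chi_7: 3, chi_8: 0.

Proof sketch: Use <chi_rho, chi> = (1/|G|) sum_C |C| * chi_rho(C) * conj(chi(C)) with |G| = 20 for each irreducible chi in the table:
  <chi_rho, chi_1> = (1/20)[1*(11)*conj(1) + 1*(-7)*conj(1) + 2*(3 - sqrt(5))*conj(1) + 2*(1 - sqrt(5))*conj(1) + 2*(sqrt(5) + 3)*conj(1) + 2*(1 + sqrt(5))*conj(1) + 5*(-3)*conj(1) + 5*(-1)*conj(1)]
      = (1/20)[(11) + (-7) + (6 - 2*sqrt(5)) + (2 - 2*sqrt(5)) + (2*sqrt(5) + 6) + (2 + 2*sqrt(5)) + (-15) + (-5)] = 0/20 = 0
  <chi_rho, chi_2> = (1/20)[1*(11)*conj(1) + 1*(-7)*conj(1) + 2*(3 - sqrt(5))*conj(1) + 2*(1 - sqrt(5))*conj(1) + 2*(sqrt(5) + 3)*conj(1) + 2*(1 + sqrt(5))*conj(1) + 5*(-3)*conj(-1) + 5*(-1)*conj(-1)]
      = (1/20)[(11) + (-7) + (6 - 2*sqrt(5)) + (2 - 2*sqrt(5)) + (2*sqrt(5) + 6) + (2 + 2*sqrt(5)) + (15) + (5)] = 40/20 = 2
  <chi_rho, chi_3> = (1/20)[1*(11)*conj(1) + 1*(-7)*conj(-1) + 2*(3 - sqrt(5))*conj(-1) + 2*(1 - sqrt(5))*conj(1) + 2*(sqrt(5) + 3)*conj(-1) + 2*(1 + sqrt(5))*conj(1) + 5*(-3)*conj(1) + 5*(-1)*conj(-1)]
      = (1/20)[(11) + (7) + (-6 + 2*sqrt(5)) + (2 - 2*sqrt(5)) + (-6 - 2*sqrt(5)) + (2 + 2*sqrt(5)) + (-15) + (5)] = 0/20 = 0
  <chi_rho, chi_4> = (1/20)[1*(11)*conj(1) + 1*(-7)*conj(-1) + 2*(3 - sqrt(5))*conj(-1) + 2*(1 - sqrt(5))*conj(1) + 2*(sqrt(5) + 3)*conj(-1) + 2*(1 + sqrt(5))*conj(1) + 5*(-3)*conj(-1) + 5*(-1)*conj(1)]
      = (1/20)[(11) + (7) + (-6 + 2*sqrt(5)) + (2 - 2*sqrt(5)) + (-6 - 2*sqrt(5)) + (2 + 2*sqrt(5)) + (15) + (-5)] = 20/20 = 1
  <chi_rho, chi_5> = (1/20)[1*(11)*conj(2) + 1*(-7)*conj(-2) + 2*(3 - sqrt(5))*conj(1/2 + sqrt(5)/2) + 2*(1 - sqrt(5))*conj(-1/2 + sqrt(5)/2) + 2*(sqrt(5) + 3)*conj(1/2 - sqrt(5)/2) + 2*(1 + sqrt(5))*conj(-sqrt(5)/2 - 1/2) + 5*(-3)*conj(0) + 5*(-1)*conj(0)]
      = (1/20)[(22) + (14) + (-2 + 2*sqrt(5)) + (-6 + 2*sqrt(5)) + (-2*sqrt(5) - 2) + (-6 - 2*sqrt(5)) + (0) + (0)] = 20/20 = 1
  <chi_rho, chi_6> = (1/20)[1*(11)*conj(2) + 1*(-7)*conj(2) + 2*(3 - sqrt(5))*conj(-1/2 + sqrt(5)/2) + 2*(1 - sqrt(5))*conj(-sqrt(5)/2 - 1/2) + 2*(sqrt(5) + 3)*conj(-sqrt(5)/2 - 1/2) + 2*(1 + sqrt(5))*conj(-1/2 + sqrt(5)/2) + 5*(-3)*conj(0) + 5*(-1)*conj(0)]
      = (1/20)[(22) + (-14) + (-8 + 4*sqrt(5)) + (4) + (-4*sqrt(5) - 8) + (4) + (0) + (0)] = 0/20 = 0
  <chi_rho, chi_7> = (1/20)[1*(11)*conj(2) + 1*(-7)*conj(-2) + 2*(3 - sqrt(5))*conj(1/2 - sqrt(5)/2) + 2*(1 - sqrt(5))*conj(-sqrt(5)/2 - 1/2) + 2*(sqrt(5) + 3)*conj(1/2 + sqrt(5)/2) + 2*(1 + sqrt(5))*conj(-1/2 + sqrt(5)/2) + 5*(-3)*conj(0) + 5*(-1)*conj(0)]
      = (1/20)[(22) + (14) + (8 - 4*sqrt(5)) + (4) + (8 + 4*sqrt(5)) + (4) + (0) + (0)] = 60/20 = 3
  <chi_rho, chi_8> = (1/20)[1*(11)*conj(2) + 1*(-7)*conj(2) + 2*(3 - sqrt(5))*conj(-sqrt(5)/2 - 1/2) + 2*(1 - sqrt(5))*conj(-1/2 + sqrt(5)/2) + 2*(sqrt(5) + 3)*conj(-1/2 + sqrt(5)/2) + 2*(1 + sqrt(5))*conj(-sqrt(5)/2 - 1/2) + 5*(-3)*conj(0) + 5*(-1)*conj(0)]
      = (1/20)[(22) + (-14) + (2 - 2*sqrt(5)) + (-6 + 2*sqrt(5)) + (2 + 2*sqrt(5)) + (-6 - 2*sqrt(5)) + (0) + (0)] = 0/20 = 0
Dimension check: dim(rho) = sum (mult * dim) = 0*1 + 2*1 + 0*1 + 1*1 + 1*2 + 0*2 + 3*2 + 0*2 = 11 = chi_rho(e) = 11.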